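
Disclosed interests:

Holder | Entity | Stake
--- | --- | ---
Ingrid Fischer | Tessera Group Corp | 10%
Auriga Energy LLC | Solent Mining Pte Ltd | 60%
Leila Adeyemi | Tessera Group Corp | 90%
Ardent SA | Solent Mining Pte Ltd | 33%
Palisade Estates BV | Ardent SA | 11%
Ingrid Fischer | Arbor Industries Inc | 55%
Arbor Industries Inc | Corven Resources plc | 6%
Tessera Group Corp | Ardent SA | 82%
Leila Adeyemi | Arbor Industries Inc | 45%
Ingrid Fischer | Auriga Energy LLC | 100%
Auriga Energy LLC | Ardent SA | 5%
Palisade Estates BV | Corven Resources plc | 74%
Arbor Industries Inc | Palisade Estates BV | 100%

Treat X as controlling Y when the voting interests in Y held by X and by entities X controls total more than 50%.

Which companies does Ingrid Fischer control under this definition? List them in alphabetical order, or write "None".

Arbor Industries Inc, Auriga Energy LLC, Corven Resources plc, Palisade Estates BV, Solent Mining Pte Ltd

Ingrid holds 55% of Arbor, so Ingrid controls Arbor.
Arbor holds 100% of Palisade, so Ingrid controls Palisade.
Ingrid holds 100% of Auriga, so Ingrid controls Auriga.
Arbor and Palisade together hold 6% + 74% = 80% of Corven, so Ingrid controls Corven.
Auriga holds 60% of Solent, so Ingrid controls Solent.
No other company's threshold is met.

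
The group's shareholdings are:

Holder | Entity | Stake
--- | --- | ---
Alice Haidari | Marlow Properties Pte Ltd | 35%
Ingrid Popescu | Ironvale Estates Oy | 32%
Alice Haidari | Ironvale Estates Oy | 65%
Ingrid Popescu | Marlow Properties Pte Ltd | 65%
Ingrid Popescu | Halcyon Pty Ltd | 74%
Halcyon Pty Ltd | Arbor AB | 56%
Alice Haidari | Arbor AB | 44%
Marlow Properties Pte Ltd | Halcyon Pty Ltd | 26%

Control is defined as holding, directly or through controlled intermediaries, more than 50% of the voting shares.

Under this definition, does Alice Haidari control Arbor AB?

Alice holds 65% of Ironvale, so Alice controls Ironvale.
In Arbor, Alice's side holds only 44%, not > 50%.
So Alice does not control Arbor.

No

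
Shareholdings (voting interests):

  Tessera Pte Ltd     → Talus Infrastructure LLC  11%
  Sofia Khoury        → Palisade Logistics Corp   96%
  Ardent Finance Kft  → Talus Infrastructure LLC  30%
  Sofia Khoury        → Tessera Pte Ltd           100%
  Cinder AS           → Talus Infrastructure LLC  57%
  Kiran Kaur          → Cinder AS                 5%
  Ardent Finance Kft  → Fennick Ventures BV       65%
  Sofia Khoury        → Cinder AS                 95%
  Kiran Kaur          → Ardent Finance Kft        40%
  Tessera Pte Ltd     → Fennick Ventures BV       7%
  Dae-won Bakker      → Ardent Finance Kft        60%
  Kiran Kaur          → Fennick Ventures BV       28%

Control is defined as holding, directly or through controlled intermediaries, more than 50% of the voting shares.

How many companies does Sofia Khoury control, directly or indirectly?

Sofia holds 100% of Tessera, so Sofia controls Tessera.
Sofia holds 95% of Cinder, so Sofia controls Cinder.
Sofia holds 96% of Palisade, so Sofia controls Palisade.
Tessera and Cinder together hold 11% + 57% = 68% of Talus, so Sofia controls Talus.
No other company's threshold is met.
Sofia controls 4 companies.

4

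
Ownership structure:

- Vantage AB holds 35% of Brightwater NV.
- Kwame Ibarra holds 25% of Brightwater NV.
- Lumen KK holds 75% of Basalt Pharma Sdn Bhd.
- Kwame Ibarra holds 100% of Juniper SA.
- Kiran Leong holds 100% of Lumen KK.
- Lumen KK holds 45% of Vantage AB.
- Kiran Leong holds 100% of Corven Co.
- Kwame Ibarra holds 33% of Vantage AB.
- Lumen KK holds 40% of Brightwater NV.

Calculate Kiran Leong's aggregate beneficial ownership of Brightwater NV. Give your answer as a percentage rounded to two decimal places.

55.75%

Kiran reaches Brightwater along 2 paths.
Via Lumen: 100% × 40% = 40%.
Via Lumen → Vantage: 100% × 45% × 35% = 15.75%.
Total: 40% + 15.75% = 55.75%.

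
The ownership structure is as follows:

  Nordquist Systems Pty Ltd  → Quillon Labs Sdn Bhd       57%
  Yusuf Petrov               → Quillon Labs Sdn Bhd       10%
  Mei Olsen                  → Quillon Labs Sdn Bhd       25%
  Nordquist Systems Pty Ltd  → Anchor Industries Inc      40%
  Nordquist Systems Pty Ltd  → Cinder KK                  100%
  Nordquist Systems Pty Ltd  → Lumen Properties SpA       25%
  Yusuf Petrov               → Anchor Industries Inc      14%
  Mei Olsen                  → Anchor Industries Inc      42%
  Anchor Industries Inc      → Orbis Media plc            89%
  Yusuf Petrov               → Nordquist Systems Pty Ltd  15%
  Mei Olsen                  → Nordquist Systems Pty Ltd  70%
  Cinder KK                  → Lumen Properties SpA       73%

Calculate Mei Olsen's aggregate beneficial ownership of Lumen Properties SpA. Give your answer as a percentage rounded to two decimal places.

Mei reaches Lumen along 2 paths.
Via Nordquist → Cinder: 70% × 100% × 73% = 51.1%.
Via Nordquist: 70% × 25% = 17.5%.
Total: 51.1% + 17.5% = 68.6%.
Rounded: 68.60%.

68.60%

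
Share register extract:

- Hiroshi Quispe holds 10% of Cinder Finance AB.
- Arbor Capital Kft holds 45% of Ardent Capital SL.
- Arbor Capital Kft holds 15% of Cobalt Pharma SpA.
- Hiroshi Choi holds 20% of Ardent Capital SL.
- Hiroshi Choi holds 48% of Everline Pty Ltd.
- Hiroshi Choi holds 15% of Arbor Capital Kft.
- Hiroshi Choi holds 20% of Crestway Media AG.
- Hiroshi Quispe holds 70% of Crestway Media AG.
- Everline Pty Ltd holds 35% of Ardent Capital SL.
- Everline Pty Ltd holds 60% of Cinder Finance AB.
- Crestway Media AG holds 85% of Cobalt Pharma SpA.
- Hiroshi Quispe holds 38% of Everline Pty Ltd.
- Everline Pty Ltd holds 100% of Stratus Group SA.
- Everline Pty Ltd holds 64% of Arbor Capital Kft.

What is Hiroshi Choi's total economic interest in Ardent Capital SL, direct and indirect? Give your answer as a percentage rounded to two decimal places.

57.37%

Hiroshi Choi reaches Ardent along 4 paths.
Via Everline → Arbor: 48% × 64% × 45% = 13.824%.
Via Arbor: 15% × 45% = 6.75%.
Direct stake: 20% = 20%.
Via Everline: 48% × 35% = 16.8%.
Total: 13.824% + 6.75% + 20% + 16.8% = 57.374%.
Rounded: 57.37%.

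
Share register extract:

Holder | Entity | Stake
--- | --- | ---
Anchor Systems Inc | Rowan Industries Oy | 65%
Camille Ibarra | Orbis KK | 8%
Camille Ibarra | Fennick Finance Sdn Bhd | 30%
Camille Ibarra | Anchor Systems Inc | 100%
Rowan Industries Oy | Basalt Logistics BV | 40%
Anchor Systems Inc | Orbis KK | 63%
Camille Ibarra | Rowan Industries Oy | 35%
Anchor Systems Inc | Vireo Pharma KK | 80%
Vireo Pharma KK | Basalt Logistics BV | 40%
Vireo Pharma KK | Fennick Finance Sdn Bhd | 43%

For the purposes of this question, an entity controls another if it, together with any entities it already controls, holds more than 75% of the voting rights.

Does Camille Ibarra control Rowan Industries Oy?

Camille holds 100% of Anchor, so Camille controls Anchor.
Camille and Anchor together hold 35% + 65% = 100% of Rowan, so Camille controls Rowan.

Yes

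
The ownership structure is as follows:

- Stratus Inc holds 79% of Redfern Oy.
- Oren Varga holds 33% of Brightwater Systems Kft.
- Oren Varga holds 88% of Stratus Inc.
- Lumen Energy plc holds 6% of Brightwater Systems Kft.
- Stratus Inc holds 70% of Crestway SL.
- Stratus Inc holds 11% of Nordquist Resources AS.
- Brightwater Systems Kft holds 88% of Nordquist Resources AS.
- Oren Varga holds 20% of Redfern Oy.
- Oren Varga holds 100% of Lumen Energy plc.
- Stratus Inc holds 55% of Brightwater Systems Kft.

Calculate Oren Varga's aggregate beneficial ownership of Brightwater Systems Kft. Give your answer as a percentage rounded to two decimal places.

87.40%

Oren reaches Brightwater along 3 paths.
Direct stake: 33% = 33%.
Via Lumen: 100% × 6% = 6%.
Via Stratus: 88% × 55% = 48.4%.
Total: 33% + 6% + 48.4% = 87.4%.
Rounded: 87.40%.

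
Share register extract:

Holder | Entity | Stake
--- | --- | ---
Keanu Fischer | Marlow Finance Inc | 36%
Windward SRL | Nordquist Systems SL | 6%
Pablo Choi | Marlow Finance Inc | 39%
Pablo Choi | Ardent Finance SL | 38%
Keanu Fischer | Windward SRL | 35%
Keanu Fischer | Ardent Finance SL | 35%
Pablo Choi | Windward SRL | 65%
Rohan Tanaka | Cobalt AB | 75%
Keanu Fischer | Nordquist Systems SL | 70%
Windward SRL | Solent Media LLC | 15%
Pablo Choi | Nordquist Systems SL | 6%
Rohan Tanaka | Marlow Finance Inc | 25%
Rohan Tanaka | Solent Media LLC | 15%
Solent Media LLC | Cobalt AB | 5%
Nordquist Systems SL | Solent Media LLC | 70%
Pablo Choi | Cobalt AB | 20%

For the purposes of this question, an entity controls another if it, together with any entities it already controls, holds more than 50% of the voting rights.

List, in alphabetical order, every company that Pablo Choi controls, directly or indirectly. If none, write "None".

Pablo holds 65% of Windward, so Pablo controls Windward.
No other company's threshold is met.

Windward SRL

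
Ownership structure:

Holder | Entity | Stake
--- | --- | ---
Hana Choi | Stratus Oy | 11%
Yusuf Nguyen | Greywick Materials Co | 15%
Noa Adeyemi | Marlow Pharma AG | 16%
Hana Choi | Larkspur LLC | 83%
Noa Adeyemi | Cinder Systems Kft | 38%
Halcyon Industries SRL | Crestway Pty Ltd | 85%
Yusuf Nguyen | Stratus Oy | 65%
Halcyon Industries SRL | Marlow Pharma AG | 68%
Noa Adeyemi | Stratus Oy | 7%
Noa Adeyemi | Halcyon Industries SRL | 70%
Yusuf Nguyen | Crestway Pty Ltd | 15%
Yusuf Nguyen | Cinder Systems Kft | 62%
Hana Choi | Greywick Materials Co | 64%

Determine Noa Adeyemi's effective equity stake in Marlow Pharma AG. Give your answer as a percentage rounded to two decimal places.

63.60%

Noa reaches Marlow along 2 paths.
Via Halcyon: 70% × 68% = 47.6%.
Direct stake: 16% = 16%.
Total: 47.6% + 16% = 63.6%.
Rounded: 63.60%.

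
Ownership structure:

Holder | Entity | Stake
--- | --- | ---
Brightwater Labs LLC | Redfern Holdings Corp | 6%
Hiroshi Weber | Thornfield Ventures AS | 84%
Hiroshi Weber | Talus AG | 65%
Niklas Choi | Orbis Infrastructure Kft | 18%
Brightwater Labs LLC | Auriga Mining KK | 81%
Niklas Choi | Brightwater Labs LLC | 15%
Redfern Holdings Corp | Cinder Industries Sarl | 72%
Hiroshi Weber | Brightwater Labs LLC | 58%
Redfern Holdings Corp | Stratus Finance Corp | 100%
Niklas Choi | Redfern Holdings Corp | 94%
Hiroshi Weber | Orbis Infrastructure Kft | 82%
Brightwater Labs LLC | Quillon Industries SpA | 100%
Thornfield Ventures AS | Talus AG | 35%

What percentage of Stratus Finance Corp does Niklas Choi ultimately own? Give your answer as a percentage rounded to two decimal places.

94.90%

Niklas reaches Stratus along 2 paths.
Via Redfern: 94% × 100% = 94%.
Via Brightwater → Redfern: 15% × 6% × 100% = 0.9%.
Total: 94% + 0.9% = 94.9%.
Rounded: 94.90%.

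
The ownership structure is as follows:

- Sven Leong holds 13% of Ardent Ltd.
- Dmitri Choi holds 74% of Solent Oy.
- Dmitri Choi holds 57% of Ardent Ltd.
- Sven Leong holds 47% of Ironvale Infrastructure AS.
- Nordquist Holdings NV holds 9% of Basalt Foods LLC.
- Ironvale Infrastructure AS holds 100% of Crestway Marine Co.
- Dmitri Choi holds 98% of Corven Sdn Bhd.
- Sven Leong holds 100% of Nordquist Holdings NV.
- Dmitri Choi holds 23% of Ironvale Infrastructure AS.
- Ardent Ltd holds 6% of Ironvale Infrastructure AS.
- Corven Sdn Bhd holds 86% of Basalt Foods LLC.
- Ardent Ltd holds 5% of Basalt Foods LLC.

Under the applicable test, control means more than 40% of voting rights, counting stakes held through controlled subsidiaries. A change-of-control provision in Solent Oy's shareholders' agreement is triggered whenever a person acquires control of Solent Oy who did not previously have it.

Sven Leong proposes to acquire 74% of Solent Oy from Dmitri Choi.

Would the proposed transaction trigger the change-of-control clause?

The purchase adds only to Sven's holdings (Dmitri's stake shrinks), so Sven is the only person who could newly come to control Solent.
Sven holds 47% of Ironvale, so Sven controls Ironvale.
Ironvale holds 100% of Crestway, so Sven controls Crestway.
Sven holds 100% of Nordquist, so Sven controls Nordquist.
Neither Sven nor any entity Sven controls holds any voting interest in Solent.
So before the transaction, Sven does not control Solent.
After the purchase, Sven holds 74% of Solent directly, and Dmitri's stake falls to 0%.
Sven holds 74% of Solent, so Sven controls Solent.
Sven did not control Solent before and does after, so the clause is triggered.

Yes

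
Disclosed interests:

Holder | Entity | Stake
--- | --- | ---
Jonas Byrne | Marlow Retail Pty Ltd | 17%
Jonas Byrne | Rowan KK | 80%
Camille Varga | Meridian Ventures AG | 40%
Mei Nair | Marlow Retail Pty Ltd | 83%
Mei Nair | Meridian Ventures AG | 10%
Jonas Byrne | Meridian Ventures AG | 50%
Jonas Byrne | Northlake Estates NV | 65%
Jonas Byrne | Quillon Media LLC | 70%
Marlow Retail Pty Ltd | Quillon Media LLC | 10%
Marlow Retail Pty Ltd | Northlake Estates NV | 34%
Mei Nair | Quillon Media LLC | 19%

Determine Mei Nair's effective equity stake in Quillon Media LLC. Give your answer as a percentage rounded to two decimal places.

27.30%

Mei reaches Quillon along 2 paths.
Direct stake: 19% = 19%.
Via Marlow: 83% × 10% = 8.3%.
Total: 19% + 8.3% = 27.3%.
Rounded: 27.30%.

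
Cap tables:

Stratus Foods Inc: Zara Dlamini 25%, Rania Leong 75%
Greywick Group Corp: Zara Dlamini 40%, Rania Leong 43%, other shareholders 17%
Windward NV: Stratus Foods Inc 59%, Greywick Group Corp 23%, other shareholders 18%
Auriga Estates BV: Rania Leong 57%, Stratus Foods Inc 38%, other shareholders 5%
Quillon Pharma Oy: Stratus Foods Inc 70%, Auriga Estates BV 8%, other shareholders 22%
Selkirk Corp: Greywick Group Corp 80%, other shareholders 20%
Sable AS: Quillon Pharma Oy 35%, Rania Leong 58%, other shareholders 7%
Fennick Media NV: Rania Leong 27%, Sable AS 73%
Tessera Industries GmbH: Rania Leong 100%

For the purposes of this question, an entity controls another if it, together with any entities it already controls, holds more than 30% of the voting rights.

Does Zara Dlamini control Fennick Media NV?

Zara holds 40% of Greywick, so Zara controls Greywick.
Greywick holds 80% of Selkirk, so Zara controls Selkirk.
Neither Zara nor any entity Zara controls holds any voting interest in Fennick.
So Zara does not control Fennick.

No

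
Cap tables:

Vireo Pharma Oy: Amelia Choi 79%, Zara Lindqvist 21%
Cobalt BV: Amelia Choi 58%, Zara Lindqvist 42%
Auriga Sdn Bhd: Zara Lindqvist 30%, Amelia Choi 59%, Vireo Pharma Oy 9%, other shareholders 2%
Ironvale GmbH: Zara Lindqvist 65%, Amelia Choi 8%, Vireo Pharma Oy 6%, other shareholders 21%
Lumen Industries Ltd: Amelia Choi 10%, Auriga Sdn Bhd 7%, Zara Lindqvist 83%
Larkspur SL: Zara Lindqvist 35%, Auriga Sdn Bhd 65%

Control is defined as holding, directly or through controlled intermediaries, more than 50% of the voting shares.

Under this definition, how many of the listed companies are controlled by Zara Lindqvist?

2

Zara holds 65% of Ironvale, so Zara controls Ironvale.
Zara holds 83% of Lumen, so Zara controls Lumen.
No other company's threshold is met.
Zara controls 2 companies.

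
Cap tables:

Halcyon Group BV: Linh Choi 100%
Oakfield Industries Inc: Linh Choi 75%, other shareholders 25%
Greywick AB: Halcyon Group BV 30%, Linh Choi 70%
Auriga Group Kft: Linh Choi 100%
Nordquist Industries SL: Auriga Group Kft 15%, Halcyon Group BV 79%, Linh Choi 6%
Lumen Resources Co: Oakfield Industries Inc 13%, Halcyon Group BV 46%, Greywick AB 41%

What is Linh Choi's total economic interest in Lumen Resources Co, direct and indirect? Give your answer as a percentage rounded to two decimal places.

Linh reaches Lumen along 4 paths.
Via Oakfield: 75% × 13% = 9.75%.
Via Halcyon: 100% × 46% = 46%.
Via Halcyon → Greywick: 100% × 30% × 41% = 12.3%.
Via Greywick: 70% × 41% = 28.7%.
Total: 9.75% + 46% + 12.3% + 28.7% = 96.75%.

96.75%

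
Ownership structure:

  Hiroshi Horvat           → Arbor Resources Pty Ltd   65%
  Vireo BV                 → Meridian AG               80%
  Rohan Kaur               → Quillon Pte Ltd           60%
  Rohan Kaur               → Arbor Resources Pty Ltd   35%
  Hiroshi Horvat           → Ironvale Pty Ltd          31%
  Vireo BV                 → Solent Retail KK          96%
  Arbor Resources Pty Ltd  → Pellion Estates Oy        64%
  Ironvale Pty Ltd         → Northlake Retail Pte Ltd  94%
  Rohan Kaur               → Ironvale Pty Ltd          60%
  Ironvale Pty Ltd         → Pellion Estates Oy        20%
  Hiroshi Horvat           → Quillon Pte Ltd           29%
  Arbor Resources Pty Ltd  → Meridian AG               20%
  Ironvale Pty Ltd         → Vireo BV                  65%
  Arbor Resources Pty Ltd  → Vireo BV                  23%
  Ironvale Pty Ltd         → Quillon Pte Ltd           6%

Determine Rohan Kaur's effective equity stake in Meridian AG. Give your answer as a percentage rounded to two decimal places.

44.64%

Rohan reaches Meridian along 3 paths.
Via Arbor: 35% × 20% = 7%.
Via Ironvale → Vireo: 60% × 65% × 80% = 31.2%.
Via Arbor → Vireo: 35% × 23% × 80% = 6.44%.
Total: 7% + 31.2% + 6.44% = 44.64%.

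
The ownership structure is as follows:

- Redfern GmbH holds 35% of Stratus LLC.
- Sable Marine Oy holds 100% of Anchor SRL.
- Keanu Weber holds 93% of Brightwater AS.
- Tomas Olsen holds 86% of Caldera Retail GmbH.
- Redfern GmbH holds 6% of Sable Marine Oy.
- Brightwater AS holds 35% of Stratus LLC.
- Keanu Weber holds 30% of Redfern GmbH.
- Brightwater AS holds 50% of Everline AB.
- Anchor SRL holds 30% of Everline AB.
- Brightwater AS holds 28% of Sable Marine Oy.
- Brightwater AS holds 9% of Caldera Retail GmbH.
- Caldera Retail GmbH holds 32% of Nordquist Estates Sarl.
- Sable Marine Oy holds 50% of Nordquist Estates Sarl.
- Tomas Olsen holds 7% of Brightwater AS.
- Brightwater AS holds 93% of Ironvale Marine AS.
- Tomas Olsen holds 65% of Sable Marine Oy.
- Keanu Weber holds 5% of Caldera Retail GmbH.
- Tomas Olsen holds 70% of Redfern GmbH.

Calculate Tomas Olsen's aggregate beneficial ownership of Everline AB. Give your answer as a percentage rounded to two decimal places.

Tomas reaches Everline along 4 paths.
Via Brightwater → Sable → Anchor: 7% × 28% × 100% × 30% = 0.588%.
Via Sable → Anchor: 65% × 100% × 30% = 19.5%.
Via Redfern → Sable → Anchor: 70% × 6% × 100% × 30% = 1.26%.
Via Brightwater: 7% × 50% = 3.5%.
Total: 0.588% + 19.5% + 1.26% + 3.5% = 24.848%.
Rounded: 24.85%.

24.85%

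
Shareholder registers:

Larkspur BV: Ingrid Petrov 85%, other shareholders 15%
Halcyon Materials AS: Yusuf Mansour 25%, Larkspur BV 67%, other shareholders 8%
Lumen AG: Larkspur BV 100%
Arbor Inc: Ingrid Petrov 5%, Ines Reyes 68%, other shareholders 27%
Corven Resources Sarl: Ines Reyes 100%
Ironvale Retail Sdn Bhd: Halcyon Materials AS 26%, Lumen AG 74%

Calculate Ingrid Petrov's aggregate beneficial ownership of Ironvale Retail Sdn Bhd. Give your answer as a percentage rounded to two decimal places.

Ingrid reaches Ironvale along 2 paths.
Via Larkspur → Halcyon: 85% × 67% × 26% = 14.807%.
Via Larkspur → Lumen: 85% × 100% × 74% = 62.9%.
Total: 14.807% + 62.9% = 77.707%.
Rounded: 77.71%.

77.71%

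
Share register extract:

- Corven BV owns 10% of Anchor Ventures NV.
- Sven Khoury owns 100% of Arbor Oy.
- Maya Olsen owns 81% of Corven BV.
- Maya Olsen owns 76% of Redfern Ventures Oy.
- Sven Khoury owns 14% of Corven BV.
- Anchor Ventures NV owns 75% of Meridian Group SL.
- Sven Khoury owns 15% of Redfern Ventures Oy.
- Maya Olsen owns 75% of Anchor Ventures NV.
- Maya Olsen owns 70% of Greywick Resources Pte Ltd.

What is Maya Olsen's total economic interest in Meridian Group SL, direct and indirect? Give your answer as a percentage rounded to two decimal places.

62.33%

Maya reaches Meridian along 2 paths.
Via Corven → Anchor: 81% × 10% × 75% = 6.075%.
Via Anchor: 75% × 75% = 56.25%.
Total: 6.075% + 56.25% = 62.325%.
Rounded: 62.33%.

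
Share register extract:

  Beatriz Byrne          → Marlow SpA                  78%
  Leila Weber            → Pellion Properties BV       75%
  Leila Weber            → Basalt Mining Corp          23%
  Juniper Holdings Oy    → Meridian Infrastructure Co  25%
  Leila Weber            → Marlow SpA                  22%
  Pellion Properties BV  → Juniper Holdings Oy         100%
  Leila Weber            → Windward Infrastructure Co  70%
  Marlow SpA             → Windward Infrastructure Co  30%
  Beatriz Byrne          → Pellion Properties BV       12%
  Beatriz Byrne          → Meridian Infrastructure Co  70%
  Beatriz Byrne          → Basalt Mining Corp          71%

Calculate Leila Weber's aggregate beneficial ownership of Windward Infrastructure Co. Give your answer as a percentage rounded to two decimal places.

76.60%

Leila reaches Windward along 2 paths.
Via Marlow: 22% × 30% = 6.6%.
Direct stake: 70% = 70%.
Total: 6.6% + 70% = 76.6%.
Rounded: 76.60%.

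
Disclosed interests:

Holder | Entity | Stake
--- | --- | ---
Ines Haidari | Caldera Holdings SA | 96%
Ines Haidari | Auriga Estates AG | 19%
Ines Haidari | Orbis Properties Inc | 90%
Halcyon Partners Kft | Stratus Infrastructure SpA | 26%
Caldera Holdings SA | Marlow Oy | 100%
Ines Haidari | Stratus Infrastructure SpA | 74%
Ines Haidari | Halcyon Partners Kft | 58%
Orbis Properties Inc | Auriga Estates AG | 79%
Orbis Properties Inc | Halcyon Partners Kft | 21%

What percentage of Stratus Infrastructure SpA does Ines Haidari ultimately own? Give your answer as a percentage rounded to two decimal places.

Ines reaches Stratus along 3 paths.
Direct stake: 74% = 74%.
Via Orbis → Halcyon: 90% × 21% × 26% = 4.914%.
Via Halcyon: 58% × 26% = 15.08%.
Total: 74% + 4.914% + 15.08% = 93.994%.
Rounded: 93.99%.

93.99%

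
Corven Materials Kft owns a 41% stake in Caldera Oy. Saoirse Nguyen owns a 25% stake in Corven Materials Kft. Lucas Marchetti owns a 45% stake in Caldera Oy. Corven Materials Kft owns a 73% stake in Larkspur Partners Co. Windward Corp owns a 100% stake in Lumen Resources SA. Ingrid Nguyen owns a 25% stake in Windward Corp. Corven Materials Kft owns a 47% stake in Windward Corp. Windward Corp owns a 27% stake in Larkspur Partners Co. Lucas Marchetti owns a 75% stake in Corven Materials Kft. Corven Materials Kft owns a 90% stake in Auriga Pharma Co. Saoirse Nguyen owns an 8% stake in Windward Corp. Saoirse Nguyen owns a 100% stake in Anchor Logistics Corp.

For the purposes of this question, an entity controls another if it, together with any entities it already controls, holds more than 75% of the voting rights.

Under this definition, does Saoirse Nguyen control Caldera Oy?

No

Saoirse holds 100% of Anchor, so Saoirse controls Anchor.
Neither Saoirse nor any entity Saoirse controls holds any voting interest in Caldera.
So Saoirse does not control Caldera.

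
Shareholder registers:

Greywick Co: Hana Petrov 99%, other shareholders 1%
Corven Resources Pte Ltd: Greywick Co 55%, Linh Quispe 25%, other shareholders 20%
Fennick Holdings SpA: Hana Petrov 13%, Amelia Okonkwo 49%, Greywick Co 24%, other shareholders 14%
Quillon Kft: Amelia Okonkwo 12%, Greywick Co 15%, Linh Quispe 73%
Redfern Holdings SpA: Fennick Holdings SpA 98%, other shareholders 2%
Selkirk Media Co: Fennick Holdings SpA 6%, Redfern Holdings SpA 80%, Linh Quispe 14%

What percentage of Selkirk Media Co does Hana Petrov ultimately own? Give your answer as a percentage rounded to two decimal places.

Hana reaches Selkirk along 4 paths.
Via Fennick: 13% × 6% = 0.78%.
Via Greywick → Fennick: 99% × 24% × 6% = 1.4256%.
Via Fennick → Redfern: 13% × 98% × 80% = 10.192%.
Via Greywick → Fennick → Redfern: 99% × 24% × 98% × 80% = 18.62784%.
Total: 0.78% + 1.4256% + 10.192% + 18.62784% = 31.02544%.
Rounded: 31.03%.

31.03%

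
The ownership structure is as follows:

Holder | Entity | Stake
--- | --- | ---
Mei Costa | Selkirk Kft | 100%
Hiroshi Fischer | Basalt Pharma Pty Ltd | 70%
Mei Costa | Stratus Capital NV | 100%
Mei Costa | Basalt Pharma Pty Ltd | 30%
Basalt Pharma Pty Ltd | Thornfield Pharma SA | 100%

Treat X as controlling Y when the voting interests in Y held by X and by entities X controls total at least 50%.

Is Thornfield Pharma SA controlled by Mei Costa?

Mei holds 100% of Stratus, so Mei controls Stratus.
Mei holds 100% of Selkirk, so Mei controls Selkirk.
Neither Mei nor any entity Mei controls holds any voting interest in Thornfield.
So Mei does not control Thornfield.

No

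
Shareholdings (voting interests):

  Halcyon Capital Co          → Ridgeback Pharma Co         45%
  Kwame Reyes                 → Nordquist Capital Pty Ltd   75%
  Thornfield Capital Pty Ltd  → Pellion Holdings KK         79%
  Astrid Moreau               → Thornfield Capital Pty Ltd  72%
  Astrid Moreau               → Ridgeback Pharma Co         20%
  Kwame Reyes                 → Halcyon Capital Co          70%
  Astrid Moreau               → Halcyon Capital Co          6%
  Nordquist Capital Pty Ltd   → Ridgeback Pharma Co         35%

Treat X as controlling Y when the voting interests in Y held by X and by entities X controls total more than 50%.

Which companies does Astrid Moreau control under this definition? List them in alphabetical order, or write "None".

Pellion Holdings KK, Thornfield Capital Pty Ltd

Astrid holds 72% of Thornfield, so Astrid controls Thornfield.
Thornfield holds 79% of Pellion, so Astrid controls Pellion.
No other company's threshold is met.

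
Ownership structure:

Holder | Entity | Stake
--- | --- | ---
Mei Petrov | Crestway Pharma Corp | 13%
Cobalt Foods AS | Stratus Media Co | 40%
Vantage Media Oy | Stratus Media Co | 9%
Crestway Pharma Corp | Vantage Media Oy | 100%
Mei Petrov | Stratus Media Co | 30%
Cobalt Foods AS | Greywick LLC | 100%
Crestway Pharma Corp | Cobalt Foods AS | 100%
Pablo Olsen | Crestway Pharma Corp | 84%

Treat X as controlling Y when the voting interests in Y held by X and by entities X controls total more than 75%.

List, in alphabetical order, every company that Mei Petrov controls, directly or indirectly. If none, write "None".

Mei's largest direct stake is 30% in Stratus, which does not meet the threshold.

None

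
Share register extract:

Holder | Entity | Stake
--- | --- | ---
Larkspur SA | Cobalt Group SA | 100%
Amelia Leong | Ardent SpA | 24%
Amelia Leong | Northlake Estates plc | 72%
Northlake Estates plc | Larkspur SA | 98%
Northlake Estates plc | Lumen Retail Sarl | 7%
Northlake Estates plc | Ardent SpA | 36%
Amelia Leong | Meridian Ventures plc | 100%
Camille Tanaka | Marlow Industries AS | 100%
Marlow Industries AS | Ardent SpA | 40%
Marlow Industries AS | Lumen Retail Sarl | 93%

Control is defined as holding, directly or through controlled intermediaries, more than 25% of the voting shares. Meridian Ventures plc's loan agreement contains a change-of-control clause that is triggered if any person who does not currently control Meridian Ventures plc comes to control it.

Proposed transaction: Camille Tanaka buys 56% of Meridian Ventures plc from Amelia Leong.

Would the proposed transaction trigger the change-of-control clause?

The purchase adds only to Camille's holdings (Amelia's stake shrinks), so Camille is the only person who could newly come to control Meridian.
Camille holds 100% of Marlow, so Camille controls Marlow.
Marlow holds 93% of Lumen, so Camille controls Lumen.
Marlow holds 40% of Ardent, so Camille controls Ardent.
Neither Camille nor any entity Camille controls holds any voting interest in Meridian.
So before the transaction, Camille does not control Meridian.
After the purchase, Camille holds 56% of Meridian directly, and Amelia's stake falls to 44%.
Camille holds 56% of Meridian, so Camille controls Meridian.
Camille did not control Meridian before and does after, so the clause is triggered.

Yes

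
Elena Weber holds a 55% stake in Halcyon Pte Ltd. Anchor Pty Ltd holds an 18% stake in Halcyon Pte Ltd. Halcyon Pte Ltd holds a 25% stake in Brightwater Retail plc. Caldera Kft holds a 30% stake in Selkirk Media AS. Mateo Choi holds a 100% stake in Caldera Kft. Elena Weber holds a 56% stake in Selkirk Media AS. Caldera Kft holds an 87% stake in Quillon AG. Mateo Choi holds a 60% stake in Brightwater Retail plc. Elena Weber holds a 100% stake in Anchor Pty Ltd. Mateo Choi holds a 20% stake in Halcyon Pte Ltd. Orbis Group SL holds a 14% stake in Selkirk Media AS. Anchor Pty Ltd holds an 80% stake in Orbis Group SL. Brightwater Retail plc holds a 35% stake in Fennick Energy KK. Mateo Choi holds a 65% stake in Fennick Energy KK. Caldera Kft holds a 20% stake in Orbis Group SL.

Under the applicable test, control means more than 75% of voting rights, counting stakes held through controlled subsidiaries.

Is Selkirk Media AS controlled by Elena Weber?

Elena holds 100% of Anchor, so Elena controls Anchor.
Anchor holds 80% of Orbis, so Elena controls Orbis.
In Selkirk, Elena's side holds only 14% + 56% = 70%, not > 75%.
So Elena does not control Selkirk.

No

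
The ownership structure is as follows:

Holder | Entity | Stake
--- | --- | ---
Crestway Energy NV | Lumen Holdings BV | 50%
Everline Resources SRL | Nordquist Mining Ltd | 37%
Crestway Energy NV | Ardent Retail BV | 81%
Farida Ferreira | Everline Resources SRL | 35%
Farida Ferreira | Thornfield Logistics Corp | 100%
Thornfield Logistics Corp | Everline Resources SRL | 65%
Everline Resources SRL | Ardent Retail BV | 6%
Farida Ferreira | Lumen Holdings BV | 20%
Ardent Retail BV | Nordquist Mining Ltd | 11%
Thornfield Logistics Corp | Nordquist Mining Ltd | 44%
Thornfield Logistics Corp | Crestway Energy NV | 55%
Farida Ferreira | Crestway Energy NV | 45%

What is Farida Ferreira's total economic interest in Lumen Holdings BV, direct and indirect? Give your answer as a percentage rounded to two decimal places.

70.00%

Farida reaches Lumen along 3 paths.
Direct stake: 20% = 20%.
Via Thornfield → Crestway: 100% × 55% × 50% = 27.5%.
Via Crestway: 45% × 50% = 22.5%.
Total: 20% + 27.5% + 22.5% = 70%.
Rounded: 70.00%.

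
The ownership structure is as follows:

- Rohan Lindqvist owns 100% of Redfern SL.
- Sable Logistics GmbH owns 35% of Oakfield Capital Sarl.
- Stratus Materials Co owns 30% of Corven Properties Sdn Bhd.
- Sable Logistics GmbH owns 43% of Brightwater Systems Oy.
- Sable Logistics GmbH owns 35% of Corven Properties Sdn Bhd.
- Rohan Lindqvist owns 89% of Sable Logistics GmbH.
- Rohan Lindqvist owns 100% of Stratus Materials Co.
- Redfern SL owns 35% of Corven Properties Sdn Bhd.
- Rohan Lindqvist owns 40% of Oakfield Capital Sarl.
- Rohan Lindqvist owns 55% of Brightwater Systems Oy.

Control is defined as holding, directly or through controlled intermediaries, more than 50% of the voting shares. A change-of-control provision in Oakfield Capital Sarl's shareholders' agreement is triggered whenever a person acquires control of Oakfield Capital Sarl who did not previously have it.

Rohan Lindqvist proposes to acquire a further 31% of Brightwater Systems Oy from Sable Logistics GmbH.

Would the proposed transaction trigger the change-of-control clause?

The purchase adds only to Rohan's holdings (Sable's stake shrinks), so Rohan is the only person who could newly come to control Oakfield.
Rohan holds 89% of Sable, so Rohan controls Sable.
Rohan and Sable together hold 40% + 35% = 75% of Oakfield, so Rohan controls Oakfield.
So Rohan already controls Oakfield before the transaction.
After the purchase, Rohan's direct stake in Brightwater rises to 55% + 31% = 86%, and Sable's stake falls to 12%.
Rohan controlled Oakfield already, so this is not a new person acquiring control; every other person's position is unchanged or reduced.
No new person acquires control, so the clause is not triggered.

No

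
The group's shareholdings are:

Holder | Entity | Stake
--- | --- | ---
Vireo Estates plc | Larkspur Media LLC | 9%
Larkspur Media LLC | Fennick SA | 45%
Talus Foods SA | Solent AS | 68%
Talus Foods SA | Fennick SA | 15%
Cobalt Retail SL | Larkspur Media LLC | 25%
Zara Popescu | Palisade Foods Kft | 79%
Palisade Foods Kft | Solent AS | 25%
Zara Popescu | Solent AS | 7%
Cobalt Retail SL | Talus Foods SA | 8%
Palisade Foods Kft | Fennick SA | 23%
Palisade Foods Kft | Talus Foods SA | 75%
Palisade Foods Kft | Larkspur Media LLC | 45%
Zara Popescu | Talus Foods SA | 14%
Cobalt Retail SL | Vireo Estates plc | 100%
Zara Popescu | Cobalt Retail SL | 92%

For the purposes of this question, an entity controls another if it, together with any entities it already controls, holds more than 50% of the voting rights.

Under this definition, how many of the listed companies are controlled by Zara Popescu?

7

Zara holds 79% of Palisade, so Zara controls Palisade.
Zara holds 92% of Cobalt, so Zara controls Cobalt.
Palisade and Zara and Cobalt together hold 75% + 14% + 8% = 97% of Talus, so Zara controls Talus.
Cobalt holds 100% of Vireo, so Zara controls Vireo.
Palisade and Vireo and Cobalt together hold 45% + 9% + 25% = 79% of Larkspur, so Zara controls Larkspur.
Zara and Talus and Palisade together hold 7% + 68% + 25% = 100% of Solent, so Zara controls Solent.
Talus and Larkspur and Palisade together hold 15% + 45% + 23% = 83% of Fennick, so Zara controls Fennick.
Zara controls 7 companies.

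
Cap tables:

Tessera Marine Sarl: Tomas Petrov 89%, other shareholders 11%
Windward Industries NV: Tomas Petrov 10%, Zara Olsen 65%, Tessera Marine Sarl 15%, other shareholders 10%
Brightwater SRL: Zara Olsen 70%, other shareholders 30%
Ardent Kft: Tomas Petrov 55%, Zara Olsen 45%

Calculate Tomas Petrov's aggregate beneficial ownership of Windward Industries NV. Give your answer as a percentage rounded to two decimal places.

Tomas reaches Windward along 2 paths.
Direct stake: 10% = 10%.
Via Tessera: 89% × 15% = 13.35%.
Total: 10% + 13.35% = 23.35%.

23.35%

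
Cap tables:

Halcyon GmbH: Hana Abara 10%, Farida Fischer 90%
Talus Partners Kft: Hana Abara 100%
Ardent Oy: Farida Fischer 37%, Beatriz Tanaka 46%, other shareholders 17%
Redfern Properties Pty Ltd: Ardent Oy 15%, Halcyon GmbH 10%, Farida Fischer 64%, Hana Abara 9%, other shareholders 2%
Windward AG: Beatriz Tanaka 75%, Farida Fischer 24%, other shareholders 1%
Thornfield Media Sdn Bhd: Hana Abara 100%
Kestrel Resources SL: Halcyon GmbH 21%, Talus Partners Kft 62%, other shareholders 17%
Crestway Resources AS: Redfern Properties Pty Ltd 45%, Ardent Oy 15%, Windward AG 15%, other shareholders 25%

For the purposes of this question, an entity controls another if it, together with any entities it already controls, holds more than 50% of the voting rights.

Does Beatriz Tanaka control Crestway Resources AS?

No

Beatriz holds 75% of Windward, so Beatriz controls Windward.
In Crestway, Beatriz's side holds only 15%, not > 50%.
So Beatriz does not control Crestway.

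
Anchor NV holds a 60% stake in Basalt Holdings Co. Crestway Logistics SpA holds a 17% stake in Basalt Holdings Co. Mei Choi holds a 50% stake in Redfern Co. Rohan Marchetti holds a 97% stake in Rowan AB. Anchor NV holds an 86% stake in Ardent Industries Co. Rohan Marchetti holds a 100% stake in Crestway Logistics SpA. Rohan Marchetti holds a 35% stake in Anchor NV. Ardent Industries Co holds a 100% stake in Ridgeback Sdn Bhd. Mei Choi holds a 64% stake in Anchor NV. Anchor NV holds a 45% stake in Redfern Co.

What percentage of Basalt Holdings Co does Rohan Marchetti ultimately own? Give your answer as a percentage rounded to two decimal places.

Rohan reaches Basalt along 2 paths.
Via Anchor: 35% × 60% = 21%.
Via Crestway: 100% × 17% = 17%.
Total: 21% + 17% = 38%.
Rounded: 38.00%.

38.00%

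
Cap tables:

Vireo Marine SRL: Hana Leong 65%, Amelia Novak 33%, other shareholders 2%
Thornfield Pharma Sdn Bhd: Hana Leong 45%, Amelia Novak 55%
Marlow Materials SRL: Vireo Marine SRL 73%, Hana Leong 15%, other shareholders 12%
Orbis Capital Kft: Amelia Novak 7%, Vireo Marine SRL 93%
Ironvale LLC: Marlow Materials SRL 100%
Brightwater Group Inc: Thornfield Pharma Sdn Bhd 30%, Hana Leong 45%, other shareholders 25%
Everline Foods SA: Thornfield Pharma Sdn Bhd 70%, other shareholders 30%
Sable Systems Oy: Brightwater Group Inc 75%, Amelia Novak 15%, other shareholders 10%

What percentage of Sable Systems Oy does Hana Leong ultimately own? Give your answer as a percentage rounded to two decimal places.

Hana reaches Sable along 2 paths.
Via Thornfield → Brightwater: 45% × 30% × 75% = 10.125%.
Via Brightwater: 45% × 75% = 33.75%.
Total: 10.125% + 33.75% = 43.875%.
Rounded: 43.88%.

43.88%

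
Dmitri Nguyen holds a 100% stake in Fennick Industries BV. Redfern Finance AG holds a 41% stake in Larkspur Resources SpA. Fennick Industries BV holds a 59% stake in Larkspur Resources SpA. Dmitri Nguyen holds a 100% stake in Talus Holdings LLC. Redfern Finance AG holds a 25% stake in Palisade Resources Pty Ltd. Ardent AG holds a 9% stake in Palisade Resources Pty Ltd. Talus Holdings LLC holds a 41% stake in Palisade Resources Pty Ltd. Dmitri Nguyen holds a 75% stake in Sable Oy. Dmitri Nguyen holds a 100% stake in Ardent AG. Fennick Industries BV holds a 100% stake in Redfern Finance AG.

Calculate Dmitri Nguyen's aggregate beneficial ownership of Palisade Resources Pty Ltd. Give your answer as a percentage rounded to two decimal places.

75.00%

Dmitri reaches Palisade along 3 paths.
Via Talus: 100% × 41% = 41%.
Via Ardent: 100% × 9% = 9%.
Via Fennick → Redfern: 100% × 100% × 25% = 25%.
Total: 41% + 9% + 25% = 75%.
Rounded: 75.00%.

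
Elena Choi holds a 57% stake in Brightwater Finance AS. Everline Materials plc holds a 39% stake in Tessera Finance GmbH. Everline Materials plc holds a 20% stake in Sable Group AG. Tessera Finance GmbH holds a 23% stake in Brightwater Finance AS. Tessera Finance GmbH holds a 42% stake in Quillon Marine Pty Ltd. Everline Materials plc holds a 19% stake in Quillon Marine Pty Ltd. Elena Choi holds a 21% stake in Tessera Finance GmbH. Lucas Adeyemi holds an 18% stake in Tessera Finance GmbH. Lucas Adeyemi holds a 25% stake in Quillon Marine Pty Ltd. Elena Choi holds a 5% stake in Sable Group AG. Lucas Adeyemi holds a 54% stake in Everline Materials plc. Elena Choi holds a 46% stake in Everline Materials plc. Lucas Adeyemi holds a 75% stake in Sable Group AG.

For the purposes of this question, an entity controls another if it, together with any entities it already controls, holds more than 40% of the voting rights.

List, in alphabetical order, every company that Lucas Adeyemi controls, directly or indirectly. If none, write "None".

Lucas holds 54% of Everline, so Lucas controls Everline.
Lucas and Everline together hold 75% + 20% = 95% of Sable, so Lucas controls Sable.
Lucas and Everline together hold 18% + 39% = 57% of Tessera, so Lucas controls Tessera.
Tessera and Lucas and Everline together hold 42% + 25% + 19% = 86% of Quillon, so Lucas controls Quillon.
No other company's threshold is met.

Everline Materials plc, Quillon Marine Pty Ltd, Sable Group AG, Tessera Finance GmbH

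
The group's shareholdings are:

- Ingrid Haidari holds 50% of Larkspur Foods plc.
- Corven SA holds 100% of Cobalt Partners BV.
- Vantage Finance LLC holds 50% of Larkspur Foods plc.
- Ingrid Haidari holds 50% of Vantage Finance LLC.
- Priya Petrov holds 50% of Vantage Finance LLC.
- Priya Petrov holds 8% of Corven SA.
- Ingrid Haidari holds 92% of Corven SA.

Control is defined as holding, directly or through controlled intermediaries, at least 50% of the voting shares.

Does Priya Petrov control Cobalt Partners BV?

Priya holds 50% of Vantage, so Priya controls Vantage.
Vantage holds 50% of Larkspur, so Priya controls Larkspur.
Neither Priya nor any entity Priya controls holds any voting interest in Cobalt.
So Priya does not control Cobalt.

No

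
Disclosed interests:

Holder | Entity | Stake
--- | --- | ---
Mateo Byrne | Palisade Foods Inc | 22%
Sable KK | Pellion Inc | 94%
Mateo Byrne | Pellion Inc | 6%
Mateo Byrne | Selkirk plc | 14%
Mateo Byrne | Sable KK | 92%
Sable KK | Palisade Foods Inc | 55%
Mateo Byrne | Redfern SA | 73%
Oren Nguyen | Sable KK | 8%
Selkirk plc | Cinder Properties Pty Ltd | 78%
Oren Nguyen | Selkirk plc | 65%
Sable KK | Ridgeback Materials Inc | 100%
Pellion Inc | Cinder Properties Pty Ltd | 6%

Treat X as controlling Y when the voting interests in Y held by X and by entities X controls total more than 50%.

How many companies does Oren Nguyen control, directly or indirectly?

2

Oren holds 65% of Selkirk, so Oren controls Selkirk.
Selkirk holds 78% of Cinder, so Oren controls Cinder.
No other company's threshold is met.
Oren controls 2 companies.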